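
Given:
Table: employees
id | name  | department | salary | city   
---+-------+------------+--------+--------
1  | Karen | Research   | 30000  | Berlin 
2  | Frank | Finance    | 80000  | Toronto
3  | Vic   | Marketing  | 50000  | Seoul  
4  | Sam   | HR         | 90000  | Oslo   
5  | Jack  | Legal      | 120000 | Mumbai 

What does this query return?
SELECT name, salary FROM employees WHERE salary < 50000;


Filtering: salary < 50000
Matching: 1 rows

1 rows:
Karen, 30000


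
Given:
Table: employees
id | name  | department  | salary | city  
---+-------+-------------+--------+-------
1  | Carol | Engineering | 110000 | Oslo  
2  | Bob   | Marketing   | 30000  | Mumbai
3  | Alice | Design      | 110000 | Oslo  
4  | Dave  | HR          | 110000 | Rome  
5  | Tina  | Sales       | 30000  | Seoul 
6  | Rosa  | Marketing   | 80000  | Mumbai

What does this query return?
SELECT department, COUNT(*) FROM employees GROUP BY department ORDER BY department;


Assigning each row to its department group:
  Carol -> Engineering
  Bob -> Marketing
  Alice -> Design
  Dave -> HR
  Tina -> Sales
  Rosa -> Marketing


5 groups:
Design, 1
Engineering, 1
HR, 1
Marketing, 2
Sales, 1


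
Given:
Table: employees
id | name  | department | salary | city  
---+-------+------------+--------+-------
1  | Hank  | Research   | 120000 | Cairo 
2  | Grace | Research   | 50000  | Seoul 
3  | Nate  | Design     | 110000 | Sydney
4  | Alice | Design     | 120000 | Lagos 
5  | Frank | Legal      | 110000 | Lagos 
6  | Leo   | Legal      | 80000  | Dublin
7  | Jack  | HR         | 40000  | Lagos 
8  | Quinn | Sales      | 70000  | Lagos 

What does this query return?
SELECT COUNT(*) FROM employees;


COUNT(*) counts all rows

8


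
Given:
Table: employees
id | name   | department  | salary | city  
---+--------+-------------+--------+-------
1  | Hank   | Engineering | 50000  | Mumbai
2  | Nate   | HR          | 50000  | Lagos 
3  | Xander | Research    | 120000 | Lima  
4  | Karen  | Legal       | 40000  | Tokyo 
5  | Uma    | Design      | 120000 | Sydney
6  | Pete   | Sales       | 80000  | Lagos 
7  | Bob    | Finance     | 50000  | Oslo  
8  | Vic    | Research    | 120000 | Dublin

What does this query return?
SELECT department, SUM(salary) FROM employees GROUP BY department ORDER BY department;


Summing salary within each department:
  Design: 120000 = 120000
  Engineering: 50000 = 50000
  Finance: 50000 = 50000
  HR: 50000 = 50000
  Legal: 40000 = 40000
  Research: 120000 + 120000 = 240000
  Sales: 80000 = 80000


7 groups:
Design, 120000
Engineering, 50000
Finance, 50000
HR, 50000
Legal, 40000
Research, 240000
Sales, 80000


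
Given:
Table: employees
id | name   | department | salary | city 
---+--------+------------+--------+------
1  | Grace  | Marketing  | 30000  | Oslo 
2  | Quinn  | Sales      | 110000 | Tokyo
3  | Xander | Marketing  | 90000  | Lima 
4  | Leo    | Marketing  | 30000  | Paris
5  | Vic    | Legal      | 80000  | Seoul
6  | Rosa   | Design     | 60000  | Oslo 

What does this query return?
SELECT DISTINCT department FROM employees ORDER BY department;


All 'department' values (row order): Marketing, Sales, Marketing, Marketing, Legal, Design
Removing duplicates leaves 4 unique value(s).

4 values:
Design
Legal
Marketing
Sales


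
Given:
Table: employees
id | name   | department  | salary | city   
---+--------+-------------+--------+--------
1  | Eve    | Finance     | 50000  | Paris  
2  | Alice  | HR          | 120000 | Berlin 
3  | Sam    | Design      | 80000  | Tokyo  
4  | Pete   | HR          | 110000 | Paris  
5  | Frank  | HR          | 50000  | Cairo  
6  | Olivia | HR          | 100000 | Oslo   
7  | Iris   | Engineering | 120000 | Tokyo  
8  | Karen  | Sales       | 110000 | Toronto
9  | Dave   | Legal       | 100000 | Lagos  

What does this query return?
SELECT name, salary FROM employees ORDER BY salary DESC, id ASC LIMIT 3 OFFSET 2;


Sort by salary DESC (id ASC tiebreak), then skip 2 and take 3
Rows 3 through 5

3 rows:
Pete, 110000
Karen, 110000
Olivia, 100000


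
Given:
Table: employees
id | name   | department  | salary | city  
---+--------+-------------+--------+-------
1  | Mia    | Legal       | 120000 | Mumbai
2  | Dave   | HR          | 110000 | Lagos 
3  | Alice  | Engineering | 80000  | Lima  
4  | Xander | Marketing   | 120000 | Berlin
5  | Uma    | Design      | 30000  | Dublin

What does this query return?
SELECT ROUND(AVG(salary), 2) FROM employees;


SUM(salary) = 460000
COUNT = 5
ROUND(AVG, 2) = ROUND(460000 / 5, 2) = 92000.0

92000.0


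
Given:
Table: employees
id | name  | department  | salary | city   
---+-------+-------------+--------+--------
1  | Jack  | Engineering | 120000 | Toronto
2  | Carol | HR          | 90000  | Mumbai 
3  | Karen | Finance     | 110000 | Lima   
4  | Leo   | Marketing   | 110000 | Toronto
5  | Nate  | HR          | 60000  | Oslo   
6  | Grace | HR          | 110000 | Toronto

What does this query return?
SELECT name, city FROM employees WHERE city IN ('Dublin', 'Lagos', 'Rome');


Filtering: city IN ('Dublin', 'Lagos', 'Rome')
Matching: 0 rows

Empty result set (0 rows)


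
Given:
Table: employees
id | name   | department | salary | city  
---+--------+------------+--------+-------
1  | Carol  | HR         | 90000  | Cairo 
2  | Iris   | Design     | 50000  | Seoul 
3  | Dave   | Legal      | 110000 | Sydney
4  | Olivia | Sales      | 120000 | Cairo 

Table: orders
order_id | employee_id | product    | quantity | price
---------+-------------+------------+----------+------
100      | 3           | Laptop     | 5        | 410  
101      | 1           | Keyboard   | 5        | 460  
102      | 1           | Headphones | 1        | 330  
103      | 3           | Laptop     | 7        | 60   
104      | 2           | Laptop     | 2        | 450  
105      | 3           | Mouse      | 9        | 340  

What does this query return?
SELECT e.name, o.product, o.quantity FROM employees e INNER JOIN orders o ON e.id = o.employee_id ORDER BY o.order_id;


Joining employees.id = orders.employee_id:
  employee Dave (id=3) -> order Laptop
  employee Carol (id=1) -> order Keyboard
  employee Carol (id=1) -> order Headphones
  employee Dave (id=3) -> order Laptop
  employee Iris (id=2) -> order Laptop
  employee Dave (id=3) -> order Mouse


6 rows:
Dave, Laptop, 5
Carol, Keyboard, 5
Carol, Headphones, 1
Dave, Laptop, 7
Iris, Laptop, 2
Dave, Mouse, 9


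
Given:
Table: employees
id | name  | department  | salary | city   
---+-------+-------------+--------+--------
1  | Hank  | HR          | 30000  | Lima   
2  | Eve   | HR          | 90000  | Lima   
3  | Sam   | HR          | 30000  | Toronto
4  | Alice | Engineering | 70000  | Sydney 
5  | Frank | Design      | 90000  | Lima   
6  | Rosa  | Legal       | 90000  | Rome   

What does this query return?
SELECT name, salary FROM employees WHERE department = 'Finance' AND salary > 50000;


Filtering: department = 'Finance' AND salary > 50000
Matching: 0 rows

Empty result set (0 rows)


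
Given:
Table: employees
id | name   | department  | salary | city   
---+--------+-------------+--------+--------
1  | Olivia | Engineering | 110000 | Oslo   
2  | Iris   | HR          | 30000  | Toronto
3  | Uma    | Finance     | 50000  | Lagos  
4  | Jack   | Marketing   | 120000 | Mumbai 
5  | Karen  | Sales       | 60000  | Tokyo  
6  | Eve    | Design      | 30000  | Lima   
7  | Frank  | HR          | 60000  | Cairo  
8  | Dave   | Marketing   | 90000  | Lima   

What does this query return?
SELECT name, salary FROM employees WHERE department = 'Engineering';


Filtering: department = 'Engineering'
Matching rows: 1

1 rows:
Olivia, 110000


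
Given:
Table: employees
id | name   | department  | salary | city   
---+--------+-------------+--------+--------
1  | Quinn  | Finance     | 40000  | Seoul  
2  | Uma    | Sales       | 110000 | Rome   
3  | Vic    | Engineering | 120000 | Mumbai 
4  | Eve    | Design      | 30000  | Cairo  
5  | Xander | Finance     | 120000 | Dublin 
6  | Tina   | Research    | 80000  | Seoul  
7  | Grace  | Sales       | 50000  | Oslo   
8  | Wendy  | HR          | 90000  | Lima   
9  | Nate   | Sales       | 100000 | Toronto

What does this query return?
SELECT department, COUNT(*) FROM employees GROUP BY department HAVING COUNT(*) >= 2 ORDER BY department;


Groups with count >= 2:
  Finance: 2 -> PASS
  Sales: 3 -> PASS
  Design: 1 -> filtered out
  Engineering: 1 -> filtered out
  HR: 1 -> filtered out
  Research: 1 -> filtered out


2 groups:
Finance, 2
Sales, 3


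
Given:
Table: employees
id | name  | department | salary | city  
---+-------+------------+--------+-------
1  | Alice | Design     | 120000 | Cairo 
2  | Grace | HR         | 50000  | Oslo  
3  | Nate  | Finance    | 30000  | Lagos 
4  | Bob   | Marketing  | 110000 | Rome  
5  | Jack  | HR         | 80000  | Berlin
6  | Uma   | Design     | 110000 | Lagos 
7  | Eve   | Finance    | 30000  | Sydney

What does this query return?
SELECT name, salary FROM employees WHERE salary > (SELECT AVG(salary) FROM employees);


Subquery: AVG(salary) = 75714.29
Filtering: salary > 75714.29
  Alice (120000) -> MATCH
  Bob (110000) -> MATCH
  Jack (80000) -> MATCH
  Uma (110000) -> MATCH


4 rows:
Alice, 120000
Bob, 110000
Jack, 80000
Uma, 110000


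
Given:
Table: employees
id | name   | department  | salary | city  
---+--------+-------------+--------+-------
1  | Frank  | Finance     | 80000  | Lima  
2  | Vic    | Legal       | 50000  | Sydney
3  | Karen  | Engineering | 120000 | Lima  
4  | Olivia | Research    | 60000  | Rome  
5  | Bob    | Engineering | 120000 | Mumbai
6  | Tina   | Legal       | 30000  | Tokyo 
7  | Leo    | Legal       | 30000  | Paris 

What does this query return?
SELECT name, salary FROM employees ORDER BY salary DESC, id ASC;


Sorting by salary DESC, then id ASC for ties

7 rows:
Karen, 120000
Bob, 120000
Frank, 80000
Olivia, 60000
Vic, 50000
Tina, 30000
Leo, 30000


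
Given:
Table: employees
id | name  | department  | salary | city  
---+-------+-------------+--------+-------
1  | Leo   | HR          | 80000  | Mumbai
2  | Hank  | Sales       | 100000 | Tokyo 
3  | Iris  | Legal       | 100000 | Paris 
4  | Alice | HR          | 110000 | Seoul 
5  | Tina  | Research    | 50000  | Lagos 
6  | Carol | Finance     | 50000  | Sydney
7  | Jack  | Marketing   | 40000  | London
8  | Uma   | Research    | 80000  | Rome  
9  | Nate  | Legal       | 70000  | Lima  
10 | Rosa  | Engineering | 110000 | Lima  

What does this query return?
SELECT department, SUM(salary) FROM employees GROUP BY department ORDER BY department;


Summing salary within each department:
  Engineering: 110000 = 110000
  Finance: 50000 = 50000
  HR: 80000 + 110000 = 190000
  Legal: 100000 + 70000 = 170000
  Marketing: 40000 = 40000
  Research: 50000 + 80000 = 130000
  Sales: 100000 = 100000


7 groups:
Engineering, 110000
Finance, 50000
HR, 190000
Legal, 170000
Marketing, 40000
Research, 130000
Sales, 100000


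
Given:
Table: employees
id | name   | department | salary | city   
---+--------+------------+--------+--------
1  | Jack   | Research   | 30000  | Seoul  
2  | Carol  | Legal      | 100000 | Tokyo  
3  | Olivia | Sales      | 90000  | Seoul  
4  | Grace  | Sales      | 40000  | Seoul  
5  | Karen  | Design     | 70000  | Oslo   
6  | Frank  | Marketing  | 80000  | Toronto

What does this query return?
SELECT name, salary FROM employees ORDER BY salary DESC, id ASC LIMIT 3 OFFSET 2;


Sort by salary DESC (id ASC tiebreak), then skip 2 and take 3
Rows 3 through 5

3 rows:
Frank, 80000
Karen, 70000
Grace, 40000


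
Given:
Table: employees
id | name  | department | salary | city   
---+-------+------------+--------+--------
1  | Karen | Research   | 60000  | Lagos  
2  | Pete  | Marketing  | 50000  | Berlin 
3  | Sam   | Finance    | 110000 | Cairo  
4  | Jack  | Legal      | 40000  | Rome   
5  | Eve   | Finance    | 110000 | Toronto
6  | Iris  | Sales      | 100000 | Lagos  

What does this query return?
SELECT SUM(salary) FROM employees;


SUM(salary) = 60000 + 50000 + 110000 + 40000 + 110000 + 100000 = 470000

470000


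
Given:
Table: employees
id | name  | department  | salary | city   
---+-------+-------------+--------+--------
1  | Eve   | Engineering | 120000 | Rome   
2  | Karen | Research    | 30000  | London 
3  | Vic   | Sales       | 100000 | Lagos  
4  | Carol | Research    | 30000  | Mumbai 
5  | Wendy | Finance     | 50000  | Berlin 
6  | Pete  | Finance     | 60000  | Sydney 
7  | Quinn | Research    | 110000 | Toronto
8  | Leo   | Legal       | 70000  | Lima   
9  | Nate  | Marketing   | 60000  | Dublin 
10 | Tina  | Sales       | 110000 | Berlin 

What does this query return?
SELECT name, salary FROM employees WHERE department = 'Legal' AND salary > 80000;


Filtering: department = 'Legal' AND salary > 80000
Matching: 0 rows

Empty result set (0 rows)


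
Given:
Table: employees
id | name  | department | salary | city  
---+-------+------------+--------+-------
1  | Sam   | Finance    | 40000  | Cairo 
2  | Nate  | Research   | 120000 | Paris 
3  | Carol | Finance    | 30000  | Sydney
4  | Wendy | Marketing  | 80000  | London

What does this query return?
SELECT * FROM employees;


SELECT * returns all 4 rows with all columns

4 rows:
1, Sam, Finance, 40000, Cairo
2, Nate, Research, 120000, Paris
3, Carol, Finance, 30000, Sydney
4, Wendy, Marketing, 80000, London


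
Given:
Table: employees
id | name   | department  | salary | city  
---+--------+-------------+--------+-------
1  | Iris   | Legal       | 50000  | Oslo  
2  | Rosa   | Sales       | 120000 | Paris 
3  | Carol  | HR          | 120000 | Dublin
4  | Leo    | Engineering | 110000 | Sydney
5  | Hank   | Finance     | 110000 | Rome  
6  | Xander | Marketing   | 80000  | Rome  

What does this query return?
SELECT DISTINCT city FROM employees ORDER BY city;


All 'city' values (row order): Oslo, Paris, Dublin, Sydney, Rome, Rome
Removing duplicates leaves 5 unique value(s).

5 values:
Dublin
Oslo
Paris
Rome
Sydney


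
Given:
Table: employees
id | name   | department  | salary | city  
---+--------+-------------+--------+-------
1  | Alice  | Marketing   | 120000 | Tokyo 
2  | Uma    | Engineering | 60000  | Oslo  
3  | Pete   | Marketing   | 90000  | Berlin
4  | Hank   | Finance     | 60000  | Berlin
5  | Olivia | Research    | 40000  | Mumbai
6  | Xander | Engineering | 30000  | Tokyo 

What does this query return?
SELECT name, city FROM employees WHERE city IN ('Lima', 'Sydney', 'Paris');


Filtering: city IN ('Lima', 'Sydney', 'Paris')
Matching: 0 rows

Empty result set (0 rows)


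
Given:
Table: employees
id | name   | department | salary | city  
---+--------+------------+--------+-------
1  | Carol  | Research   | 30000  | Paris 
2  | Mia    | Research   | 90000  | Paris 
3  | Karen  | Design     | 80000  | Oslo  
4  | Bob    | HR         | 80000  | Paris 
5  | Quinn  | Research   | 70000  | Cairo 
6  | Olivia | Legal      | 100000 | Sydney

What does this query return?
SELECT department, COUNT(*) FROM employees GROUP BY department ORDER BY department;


Assigning each row to its department group:
  Carol -> Research
  Mia -> Research
  Karen -> Design
  Bob -> HR
  Quinn -> Research
  Olivia -> Legal


4 groups:
Design, 1
HR, 1
Legal, 1
Research, 3


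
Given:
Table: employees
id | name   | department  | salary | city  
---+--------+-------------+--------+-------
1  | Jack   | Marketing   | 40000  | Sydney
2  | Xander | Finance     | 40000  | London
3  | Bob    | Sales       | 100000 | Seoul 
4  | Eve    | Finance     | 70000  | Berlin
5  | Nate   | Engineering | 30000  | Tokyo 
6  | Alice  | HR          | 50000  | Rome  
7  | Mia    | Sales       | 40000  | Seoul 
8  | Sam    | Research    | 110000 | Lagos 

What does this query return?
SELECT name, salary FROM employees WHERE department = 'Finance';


Filtering: department = 'Finance'
Matching rows: 2

2 rows:
Xander, 40000
Eve, 70000


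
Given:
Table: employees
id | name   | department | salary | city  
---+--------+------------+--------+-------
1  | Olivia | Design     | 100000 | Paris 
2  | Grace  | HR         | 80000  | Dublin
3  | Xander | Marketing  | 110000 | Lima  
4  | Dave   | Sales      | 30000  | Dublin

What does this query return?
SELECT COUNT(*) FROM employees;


COUNT(*) counts all rows

4


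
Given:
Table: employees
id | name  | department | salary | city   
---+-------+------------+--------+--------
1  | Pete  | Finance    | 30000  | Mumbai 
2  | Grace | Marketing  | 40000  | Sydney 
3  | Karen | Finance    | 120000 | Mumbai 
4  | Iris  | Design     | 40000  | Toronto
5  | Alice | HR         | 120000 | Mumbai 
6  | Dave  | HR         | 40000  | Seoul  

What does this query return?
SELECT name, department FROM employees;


Projecting columns: name, department

6 rows:
Pete, Finance
Grace, Marketing
Karen, Finance
Iris, Design
Alice, HR
Dave, HR


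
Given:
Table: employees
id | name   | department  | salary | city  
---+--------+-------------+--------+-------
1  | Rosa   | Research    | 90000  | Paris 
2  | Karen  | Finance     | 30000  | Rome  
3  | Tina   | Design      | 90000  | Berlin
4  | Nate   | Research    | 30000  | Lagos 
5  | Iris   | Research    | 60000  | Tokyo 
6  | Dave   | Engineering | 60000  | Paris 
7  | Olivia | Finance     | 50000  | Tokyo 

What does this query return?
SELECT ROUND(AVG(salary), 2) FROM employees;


SUM(salary) = 410000
COUNT = 7
ROUND(AVG, 2) = ROUND(410000 / 7, 2) = 58571.43

58571.43


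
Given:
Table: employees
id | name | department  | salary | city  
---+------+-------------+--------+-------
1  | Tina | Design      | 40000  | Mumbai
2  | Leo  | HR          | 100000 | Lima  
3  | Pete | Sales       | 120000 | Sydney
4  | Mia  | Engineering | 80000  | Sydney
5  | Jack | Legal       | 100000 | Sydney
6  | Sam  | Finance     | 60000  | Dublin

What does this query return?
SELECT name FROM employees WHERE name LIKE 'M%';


LIKE 'M%' matches names starting with 'M'
Matching: 1

1 rows:
Mia


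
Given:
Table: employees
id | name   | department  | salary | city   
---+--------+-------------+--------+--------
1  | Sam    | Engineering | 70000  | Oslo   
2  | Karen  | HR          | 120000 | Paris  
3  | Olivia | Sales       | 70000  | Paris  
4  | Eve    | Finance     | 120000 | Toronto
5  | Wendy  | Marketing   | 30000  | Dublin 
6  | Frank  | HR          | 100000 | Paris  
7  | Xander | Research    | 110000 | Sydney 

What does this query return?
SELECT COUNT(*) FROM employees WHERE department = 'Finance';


Counting rows where department = 'Finance'
  Eve -> MATCH


1


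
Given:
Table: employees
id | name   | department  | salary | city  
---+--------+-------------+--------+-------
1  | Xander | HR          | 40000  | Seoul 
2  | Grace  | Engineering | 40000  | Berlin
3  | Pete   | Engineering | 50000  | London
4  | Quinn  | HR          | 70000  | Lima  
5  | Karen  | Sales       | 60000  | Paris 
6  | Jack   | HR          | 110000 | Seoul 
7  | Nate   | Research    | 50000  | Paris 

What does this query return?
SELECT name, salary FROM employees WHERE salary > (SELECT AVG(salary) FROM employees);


Subquery: AVG(salary) = 60000.0
Filtering: salary > 60000.0
  Quinn (70000) -> MATCH
  Jack (110000) -> MATCH


2 rows:
Quinn, 70000
Jack, 110000


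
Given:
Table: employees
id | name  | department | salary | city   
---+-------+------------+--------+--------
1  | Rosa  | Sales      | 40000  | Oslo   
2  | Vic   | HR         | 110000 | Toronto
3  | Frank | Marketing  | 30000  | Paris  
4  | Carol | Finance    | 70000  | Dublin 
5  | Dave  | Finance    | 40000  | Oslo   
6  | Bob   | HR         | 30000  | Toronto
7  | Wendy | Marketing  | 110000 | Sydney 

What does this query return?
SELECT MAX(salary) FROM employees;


Salaries: 40000, 110000, 30000, 70000, 40000, 30000, 110000
MAX = 110000

110000


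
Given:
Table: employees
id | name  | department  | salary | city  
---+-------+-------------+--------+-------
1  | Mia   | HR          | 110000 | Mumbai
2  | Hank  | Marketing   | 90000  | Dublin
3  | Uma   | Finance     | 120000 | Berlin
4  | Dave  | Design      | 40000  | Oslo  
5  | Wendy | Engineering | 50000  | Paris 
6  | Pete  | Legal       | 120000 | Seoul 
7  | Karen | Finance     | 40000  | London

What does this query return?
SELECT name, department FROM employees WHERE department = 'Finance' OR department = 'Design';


Filtering: department = 'Finance' OR 'Design'
Matching: 3 rows

3 rows:
Uma, Finance
Dave, Design
Karen, Finance


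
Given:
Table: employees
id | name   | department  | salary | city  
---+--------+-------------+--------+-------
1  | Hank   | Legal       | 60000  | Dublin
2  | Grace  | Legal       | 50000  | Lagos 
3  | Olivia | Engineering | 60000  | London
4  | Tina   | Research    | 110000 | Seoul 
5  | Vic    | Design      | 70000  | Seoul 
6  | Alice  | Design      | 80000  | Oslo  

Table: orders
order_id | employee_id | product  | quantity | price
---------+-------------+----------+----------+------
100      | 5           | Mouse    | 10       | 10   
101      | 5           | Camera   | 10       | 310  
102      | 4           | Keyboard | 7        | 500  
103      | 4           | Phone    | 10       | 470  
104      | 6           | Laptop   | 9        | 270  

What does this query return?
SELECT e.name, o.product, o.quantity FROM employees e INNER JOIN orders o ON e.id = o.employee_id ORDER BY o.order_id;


Joining employees.id = orders.employee_id:
  employee Vic (id=5) -> order Mouse
  employee Vic (id=5) -> order Camera
  employee Tina (id=4) -> order Keyboard
  employee Tina (id=4) -> order Phone
  employee Alice (id=6) -> order Laptop


5 rows:
Vic, Mouse, 10
Vic, Camera, 10
Tina, Keyboard, 7
Tina, Phone, 10
Alice, Laptop, 9


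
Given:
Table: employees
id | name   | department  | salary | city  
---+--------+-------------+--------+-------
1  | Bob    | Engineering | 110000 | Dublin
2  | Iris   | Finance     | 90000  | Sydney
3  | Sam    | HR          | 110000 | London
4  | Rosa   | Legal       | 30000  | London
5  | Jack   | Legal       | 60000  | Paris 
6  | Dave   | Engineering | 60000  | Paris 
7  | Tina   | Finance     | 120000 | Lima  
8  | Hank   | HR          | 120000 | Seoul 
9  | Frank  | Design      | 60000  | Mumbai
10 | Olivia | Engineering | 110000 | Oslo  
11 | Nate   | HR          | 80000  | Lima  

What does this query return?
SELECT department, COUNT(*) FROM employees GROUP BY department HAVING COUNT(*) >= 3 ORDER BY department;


Groups with count >= 3:
  Engineering: 3 -> PASS
  HR: 3 -> PASS
  Design: 1 -> filtered out
  Finance: 2 -> filtered out
  Legal: 2 -> filtered out


2 groups:
Engineering, 3
HR, 3


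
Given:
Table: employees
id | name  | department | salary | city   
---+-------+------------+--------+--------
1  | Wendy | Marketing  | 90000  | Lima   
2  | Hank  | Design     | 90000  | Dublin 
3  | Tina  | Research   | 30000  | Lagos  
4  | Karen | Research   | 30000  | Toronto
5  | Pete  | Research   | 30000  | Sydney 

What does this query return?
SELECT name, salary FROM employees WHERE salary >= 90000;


Filtering: salary >= 90000
Matching: 2 rows

2 rows:
Wendy, 90000
Hank, 90000


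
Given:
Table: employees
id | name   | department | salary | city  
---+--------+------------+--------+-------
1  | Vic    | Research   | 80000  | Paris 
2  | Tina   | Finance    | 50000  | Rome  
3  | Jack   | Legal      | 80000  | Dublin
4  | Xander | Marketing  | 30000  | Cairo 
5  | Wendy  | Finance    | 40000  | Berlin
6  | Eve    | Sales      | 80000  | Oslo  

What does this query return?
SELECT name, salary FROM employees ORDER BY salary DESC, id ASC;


Sorting by salary DESC, then id ASC for ties

6 rows:
Vic, 80000
Jack, 80000
Eve, 80000
Tina, 50000
Wendy, 40000
Xander, 30000


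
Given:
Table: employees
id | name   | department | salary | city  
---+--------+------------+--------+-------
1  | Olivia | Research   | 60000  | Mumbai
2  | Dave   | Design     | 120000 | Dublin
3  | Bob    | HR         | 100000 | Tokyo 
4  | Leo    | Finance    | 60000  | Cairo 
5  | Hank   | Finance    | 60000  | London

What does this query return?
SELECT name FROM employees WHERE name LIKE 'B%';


LIKE 'B%' matches names starting with 'B'
Matching: 1

1 rows:
Bob


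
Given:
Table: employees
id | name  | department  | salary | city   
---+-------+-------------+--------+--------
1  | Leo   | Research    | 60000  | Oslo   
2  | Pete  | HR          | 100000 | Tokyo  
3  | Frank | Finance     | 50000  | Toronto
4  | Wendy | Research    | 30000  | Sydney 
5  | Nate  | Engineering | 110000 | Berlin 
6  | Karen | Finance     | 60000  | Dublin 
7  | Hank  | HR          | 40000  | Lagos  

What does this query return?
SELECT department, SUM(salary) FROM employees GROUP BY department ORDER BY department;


Summing salary within each department:
  Engineering: 110000 = 110000
  Finance: 50000 + 60000 = 110000
  HR: 100000 + 40000 = 140000
  Research: 60000 + 30000 = 90000


4 groups:
Engineering, 110000
Finance, 110000
HR, 140000
Research, 90000


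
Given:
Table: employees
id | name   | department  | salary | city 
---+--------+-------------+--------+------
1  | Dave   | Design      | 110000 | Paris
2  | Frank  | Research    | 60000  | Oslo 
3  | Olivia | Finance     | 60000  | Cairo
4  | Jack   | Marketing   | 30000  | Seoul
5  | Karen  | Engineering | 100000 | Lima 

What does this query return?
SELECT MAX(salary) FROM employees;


Salaries: 110000, 60000, 60000, 30000, 100000
MAX = 110000

110000


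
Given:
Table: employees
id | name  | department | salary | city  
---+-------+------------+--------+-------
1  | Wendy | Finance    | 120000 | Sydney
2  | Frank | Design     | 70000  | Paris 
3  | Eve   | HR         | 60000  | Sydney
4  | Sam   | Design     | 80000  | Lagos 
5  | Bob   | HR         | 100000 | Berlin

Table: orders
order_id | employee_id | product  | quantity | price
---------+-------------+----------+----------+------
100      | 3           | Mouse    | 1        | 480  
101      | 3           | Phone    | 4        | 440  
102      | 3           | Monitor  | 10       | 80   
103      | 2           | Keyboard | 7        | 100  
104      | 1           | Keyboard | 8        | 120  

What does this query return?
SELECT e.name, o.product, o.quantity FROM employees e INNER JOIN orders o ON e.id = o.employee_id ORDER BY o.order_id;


Joining employees.id = orders.employee_id:
  employee Eve (id=3) -> order Mouse
  employee Eve (id=3) -> order Phone
  employee Eve (id=3) -> order Monitor
  employee Frank (id=2) -> order Keyboard
  employee Wendy (id=1) -> order Keyboard


5 rows:
Eve, Mouse, 1
Eve, Phone, 4
Eve, Monitor, 10
Frank, Keyboard, 7
Wendy, Keyboard, 8


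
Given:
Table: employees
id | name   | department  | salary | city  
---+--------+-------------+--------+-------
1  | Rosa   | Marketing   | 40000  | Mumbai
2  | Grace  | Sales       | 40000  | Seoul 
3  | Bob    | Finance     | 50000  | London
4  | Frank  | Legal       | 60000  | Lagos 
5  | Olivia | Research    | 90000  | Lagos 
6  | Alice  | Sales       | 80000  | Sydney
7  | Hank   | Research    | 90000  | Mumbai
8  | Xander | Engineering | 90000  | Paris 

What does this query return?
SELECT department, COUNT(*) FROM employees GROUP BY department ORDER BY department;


Assigning each row to its department group:
  Rosa -> Marketing
  Grace -> Sales
  Bob -> Finance
  Frank -> Legal
  Olivia -> Research
  Alice -> Sales
  Hank -> Research
  Xander -> Engineering


6 groups:
Engineering, 1
Finance, 1
Legal, 1
Marketing, 1
Research, 2
Sales, 2


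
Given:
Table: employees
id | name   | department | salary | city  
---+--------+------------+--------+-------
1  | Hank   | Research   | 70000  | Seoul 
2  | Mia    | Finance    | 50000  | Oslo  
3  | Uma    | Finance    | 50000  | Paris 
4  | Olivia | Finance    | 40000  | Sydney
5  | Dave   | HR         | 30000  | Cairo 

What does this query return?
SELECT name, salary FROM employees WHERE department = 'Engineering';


Filtering: department = 'Engineering'
Matching rows: 0

Empty result set (0 rows)


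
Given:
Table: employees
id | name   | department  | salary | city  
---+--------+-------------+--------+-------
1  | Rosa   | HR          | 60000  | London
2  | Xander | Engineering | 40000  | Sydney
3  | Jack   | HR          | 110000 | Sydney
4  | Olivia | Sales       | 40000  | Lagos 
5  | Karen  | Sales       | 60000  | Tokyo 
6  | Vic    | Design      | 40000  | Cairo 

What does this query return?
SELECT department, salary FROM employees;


Projecting columns: department, salary

6 rows:
HR, 60000
Engineering, 40000
HR, 110000
Sales, 40000
Sales, 60000
Design, 40000


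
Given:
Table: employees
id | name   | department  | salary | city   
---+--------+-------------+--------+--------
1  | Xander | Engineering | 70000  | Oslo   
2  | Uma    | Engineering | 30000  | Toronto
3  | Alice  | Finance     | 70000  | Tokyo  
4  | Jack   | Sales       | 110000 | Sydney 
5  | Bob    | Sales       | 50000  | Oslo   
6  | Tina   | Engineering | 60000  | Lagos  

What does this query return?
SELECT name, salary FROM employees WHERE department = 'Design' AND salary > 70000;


Filtering: department = 'Design' AND salary > 70000
Matching: 0 rows

Empty result set (0 rows)


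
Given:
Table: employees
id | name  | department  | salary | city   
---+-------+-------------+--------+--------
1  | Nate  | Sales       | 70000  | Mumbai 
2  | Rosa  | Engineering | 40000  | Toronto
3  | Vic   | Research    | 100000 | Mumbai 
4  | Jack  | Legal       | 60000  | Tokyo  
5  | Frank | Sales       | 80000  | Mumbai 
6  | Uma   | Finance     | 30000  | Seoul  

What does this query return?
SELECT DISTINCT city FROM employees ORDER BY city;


All 'city' values (row order): Mumbai, Toronto, Mumbai, Tokyo, Mumbai, Seoul
Removing duplicates leaves 4 unique value(s).

4 values:
Mumbai
Seoul
Tokyo
Toronto


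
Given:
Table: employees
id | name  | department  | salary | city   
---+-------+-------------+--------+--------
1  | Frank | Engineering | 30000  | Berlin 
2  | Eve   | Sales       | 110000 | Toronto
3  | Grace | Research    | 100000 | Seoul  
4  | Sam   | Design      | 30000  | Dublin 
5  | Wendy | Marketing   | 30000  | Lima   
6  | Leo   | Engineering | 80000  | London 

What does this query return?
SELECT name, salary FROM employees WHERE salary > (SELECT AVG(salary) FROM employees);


Subquery: AVG(salary) = 63333.33
Filtering: salary > 63333.33
  Eve (110000) -> MATCH
  Grace (100000) -> MATCH
  Leo (80000) -> MATCH


3 rows:
Eve, 110000
Grace, 100000
Leo, 80000


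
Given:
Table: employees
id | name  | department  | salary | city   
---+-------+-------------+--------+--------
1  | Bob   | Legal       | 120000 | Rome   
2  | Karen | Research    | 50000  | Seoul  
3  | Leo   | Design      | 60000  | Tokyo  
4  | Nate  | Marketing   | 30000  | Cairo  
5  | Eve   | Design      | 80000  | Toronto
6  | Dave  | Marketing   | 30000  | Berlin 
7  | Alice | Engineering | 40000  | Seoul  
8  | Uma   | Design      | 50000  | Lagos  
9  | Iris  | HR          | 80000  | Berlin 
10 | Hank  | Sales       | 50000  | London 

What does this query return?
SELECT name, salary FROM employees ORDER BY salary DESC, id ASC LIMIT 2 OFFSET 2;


Sort by salary DESC (id ASC tiebreak), then skip 2 and take 2
Rows 3 through 4

2 rows:
Iris, 80000
Leo, 60000


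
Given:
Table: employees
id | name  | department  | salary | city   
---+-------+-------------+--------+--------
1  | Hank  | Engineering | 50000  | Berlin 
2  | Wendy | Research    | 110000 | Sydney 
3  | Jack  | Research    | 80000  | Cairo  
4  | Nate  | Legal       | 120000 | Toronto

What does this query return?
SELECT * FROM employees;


SELECT * returns all 4 rows with all columns

4 rows:
1, Hank, Engineering, 50000, Berlin
2, Wendy, Research, 110000, Sydney
3, Jack, Research, 80000, Cairo
4, Nate, Legal, 120000, Toronto


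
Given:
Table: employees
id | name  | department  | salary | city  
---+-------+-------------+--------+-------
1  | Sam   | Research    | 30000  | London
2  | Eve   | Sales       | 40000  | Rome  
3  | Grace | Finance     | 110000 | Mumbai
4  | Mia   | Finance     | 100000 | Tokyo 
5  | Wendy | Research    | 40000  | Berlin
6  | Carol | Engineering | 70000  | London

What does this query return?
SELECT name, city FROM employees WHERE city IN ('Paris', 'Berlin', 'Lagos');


Filtering: city IN ('Paris', 'Berlin', 'Lagos')
Matching: 1 rows

1 rows:
Wendy, Berlin


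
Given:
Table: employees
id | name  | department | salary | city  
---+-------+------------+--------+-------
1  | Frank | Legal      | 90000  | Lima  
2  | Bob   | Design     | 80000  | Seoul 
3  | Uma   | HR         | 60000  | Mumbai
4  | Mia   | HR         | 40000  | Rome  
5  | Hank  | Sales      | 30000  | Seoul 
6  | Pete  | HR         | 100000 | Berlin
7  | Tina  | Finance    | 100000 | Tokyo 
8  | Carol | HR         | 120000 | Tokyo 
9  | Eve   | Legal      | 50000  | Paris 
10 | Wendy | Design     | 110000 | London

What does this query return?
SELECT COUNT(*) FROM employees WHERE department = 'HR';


Counting rows where department = 'HR'
  Uma -> MATCH
  Mia -> MATCH
  Pete -> MATCH
  Carol -> MATCH


4


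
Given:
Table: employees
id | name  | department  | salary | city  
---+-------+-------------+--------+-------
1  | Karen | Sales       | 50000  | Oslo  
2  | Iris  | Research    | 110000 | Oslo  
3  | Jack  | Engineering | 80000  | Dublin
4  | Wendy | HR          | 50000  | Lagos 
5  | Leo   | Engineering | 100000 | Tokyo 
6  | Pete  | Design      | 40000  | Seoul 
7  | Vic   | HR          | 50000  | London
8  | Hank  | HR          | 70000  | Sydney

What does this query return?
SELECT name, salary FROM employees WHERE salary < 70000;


Filtering: salary < 70000
Matching: 4 rows

4 rows:
Karen, 50000
Wendy, 50000
Pete, 40000
Vic, 50000


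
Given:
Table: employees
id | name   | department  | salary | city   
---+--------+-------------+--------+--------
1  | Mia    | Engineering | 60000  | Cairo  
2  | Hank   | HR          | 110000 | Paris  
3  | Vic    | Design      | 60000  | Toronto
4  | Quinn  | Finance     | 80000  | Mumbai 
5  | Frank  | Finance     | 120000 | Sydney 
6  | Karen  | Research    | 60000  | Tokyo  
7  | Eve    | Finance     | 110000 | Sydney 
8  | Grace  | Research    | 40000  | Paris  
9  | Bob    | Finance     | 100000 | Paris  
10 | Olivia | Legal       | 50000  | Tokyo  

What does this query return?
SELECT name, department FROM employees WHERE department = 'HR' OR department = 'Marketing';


Filtering: department = 'HR' OR 'Marketing'
Matching: 1 rows

1 rows:
Hank, HR


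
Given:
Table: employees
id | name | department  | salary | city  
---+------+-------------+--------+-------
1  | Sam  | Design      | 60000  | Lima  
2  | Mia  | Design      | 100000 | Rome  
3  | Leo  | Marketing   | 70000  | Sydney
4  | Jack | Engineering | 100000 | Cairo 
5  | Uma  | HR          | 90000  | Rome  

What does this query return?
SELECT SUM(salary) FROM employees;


SUM(salary) = 60000 + 100000 + 70000 + 100000 + 90000 = 420000

420000


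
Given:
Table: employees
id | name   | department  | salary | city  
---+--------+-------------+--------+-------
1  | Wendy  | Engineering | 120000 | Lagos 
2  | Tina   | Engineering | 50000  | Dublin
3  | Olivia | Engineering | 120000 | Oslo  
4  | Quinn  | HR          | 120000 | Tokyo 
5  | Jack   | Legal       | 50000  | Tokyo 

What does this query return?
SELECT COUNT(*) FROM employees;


COUNT(*) counts all rows

5


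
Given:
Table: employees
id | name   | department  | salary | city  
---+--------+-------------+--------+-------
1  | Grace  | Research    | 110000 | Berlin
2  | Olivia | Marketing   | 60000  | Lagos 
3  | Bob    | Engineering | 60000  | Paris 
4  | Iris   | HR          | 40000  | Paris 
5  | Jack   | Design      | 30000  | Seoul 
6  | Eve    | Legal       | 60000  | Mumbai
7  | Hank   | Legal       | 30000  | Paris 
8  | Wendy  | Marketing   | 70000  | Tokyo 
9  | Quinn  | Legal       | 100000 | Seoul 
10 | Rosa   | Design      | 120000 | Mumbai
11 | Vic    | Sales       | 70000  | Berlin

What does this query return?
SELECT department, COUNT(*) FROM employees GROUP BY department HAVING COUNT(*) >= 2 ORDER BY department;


Groups with count >= 2:
  Design: 2 -> PASS
  Legal: 3 -> PASS
  Marketing: 2 -> PASS
  Engineering: 1 -> filtered out
  HR: 1 -> filtered out
  Research: 1 -> filtered out
  Sales: 1 -> filtered out


3 groups:
Design, 2
Legal, 3
Marketing, 2


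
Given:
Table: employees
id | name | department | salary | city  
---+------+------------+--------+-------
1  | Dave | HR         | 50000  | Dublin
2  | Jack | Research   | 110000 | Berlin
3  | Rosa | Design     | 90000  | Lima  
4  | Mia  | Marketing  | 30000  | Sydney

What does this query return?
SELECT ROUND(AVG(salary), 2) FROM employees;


SUM(salary) = 280000
COUNT = 4
ROUND(AVG, 2) = ROUND(280000 / 4, 2) = 70000.0

70000.0


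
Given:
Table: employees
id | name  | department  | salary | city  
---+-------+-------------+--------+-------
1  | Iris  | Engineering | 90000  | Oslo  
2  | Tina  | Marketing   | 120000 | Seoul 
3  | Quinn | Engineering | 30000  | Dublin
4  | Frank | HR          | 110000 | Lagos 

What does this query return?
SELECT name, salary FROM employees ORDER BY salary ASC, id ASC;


Sorting by salary ASC, then id ASC for ties

4 rows:
Quinn, 30000
Iris, 90000
Frank, 110000
Tina, 120000


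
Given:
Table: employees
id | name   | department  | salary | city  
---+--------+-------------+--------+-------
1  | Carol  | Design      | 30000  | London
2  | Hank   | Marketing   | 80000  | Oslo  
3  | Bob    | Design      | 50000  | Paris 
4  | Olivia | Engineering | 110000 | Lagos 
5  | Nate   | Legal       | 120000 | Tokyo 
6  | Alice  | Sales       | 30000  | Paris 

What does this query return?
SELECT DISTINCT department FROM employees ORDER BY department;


All 'department' values (row order): Design, Marketing, Design, Engineering, Legal, Sales
Removing duplicates leaves 5 unique value(s).

5 values:
Design
Engineering
Legal
Marketing
Sales


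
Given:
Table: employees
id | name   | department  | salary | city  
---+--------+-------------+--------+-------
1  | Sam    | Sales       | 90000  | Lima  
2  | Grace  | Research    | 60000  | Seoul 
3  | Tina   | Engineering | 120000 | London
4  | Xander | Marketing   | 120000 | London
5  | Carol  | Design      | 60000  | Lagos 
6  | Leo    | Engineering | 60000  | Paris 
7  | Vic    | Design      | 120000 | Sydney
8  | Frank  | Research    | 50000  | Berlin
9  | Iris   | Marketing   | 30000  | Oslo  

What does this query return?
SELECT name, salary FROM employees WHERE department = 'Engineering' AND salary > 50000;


Filtering: department = 'Engineering' AND salary > 50000
Matching: 2 rows

2 rows:
Tina, 120000
Leo, 60000


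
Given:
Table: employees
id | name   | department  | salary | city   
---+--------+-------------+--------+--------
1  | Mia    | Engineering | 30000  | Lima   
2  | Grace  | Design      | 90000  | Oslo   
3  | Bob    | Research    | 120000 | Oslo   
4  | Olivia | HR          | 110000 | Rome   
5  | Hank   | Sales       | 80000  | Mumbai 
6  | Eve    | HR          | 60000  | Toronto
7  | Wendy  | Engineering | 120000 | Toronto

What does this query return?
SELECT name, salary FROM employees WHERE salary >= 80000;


Filtering: salary >= 80000
Matching: 5 rows

5 rows:
Grace, 90000
Bob, 120000
Olivia, 110000
Hank, 80000
Wendy, 120000


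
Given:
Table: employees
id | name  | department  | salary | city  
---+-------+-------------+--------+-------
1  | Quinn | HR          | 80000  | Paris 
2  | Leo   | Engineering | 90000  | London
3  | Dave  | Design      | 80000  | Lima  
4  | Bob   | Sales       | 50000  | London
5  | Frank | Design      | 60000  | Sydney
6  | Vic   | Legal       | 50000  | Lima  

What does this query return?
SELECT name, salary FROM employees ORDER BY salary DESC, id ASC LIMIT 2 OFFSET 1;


Sort by salary DESC (id ASC tiebreak), then skip 1 and take 2
Rows 2 through 3

2 rows:
Quinn, 80000
Dave, 80000


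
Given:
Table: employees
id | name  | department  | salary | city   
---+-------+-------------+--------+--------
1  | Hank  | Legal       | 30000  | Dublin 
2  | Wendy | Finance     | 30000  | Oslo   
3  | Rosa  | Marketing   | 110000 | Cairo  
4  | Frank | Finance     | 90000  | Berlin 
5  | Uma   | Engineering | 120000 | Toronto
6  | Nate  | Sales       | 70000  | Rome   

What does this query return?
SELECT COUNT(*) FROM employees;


COUNT(*) counts all rows

6
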